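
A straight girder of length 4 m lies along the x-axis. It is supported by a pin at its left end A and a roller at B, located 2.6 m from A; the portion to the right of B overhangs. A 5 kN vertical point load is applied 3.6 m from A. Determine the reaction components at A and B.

Taking moments about A: B_y·2.6 − 5·3.6 = 0 → B_y = 18/2.6 = 6.92308 ≈ 6.923 kN.
ΣF_y = 0: A_y + 6.92308 − 5 = 0 → A_y = -1.923 kN.
ΣF_x = 0: no horizontal applied forces, so A_x = 0.

A_x = 0, A_y = -1.923 kN, B_y = 6.923 kN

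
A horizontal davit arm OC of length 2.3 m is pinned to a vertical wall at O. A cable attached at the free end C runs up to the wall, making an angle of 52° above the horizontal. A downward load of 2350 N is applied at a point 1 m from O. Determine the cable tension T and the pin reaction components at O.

T = 1297 N, O_x = 798.3 N, O_y = 1328 N

ΣM about O: T·sin52°·2.3 − 2350·1 = 0 → T = 2350/(2.3·0.788011) = 1296.61 ≈ 1297 N.
ΣF_x = 0: O_x − T·cos52° = 0 → O_x = 1296.61 × 0.615661 = 798.3 N.
ΣF_y = 0: O_y + T·sin52° − 2350 = 0 → O_y = 2350 − 1296.61 × 0.788011 = 1328 N.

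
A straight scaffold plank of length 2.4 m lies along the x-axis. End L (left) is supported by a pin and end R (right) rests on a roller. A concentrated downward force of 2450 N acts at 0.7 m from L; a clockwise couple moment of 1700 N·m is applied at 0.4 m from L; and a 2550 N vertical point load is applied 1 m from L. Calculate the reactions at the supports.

Taking moments about L: R_y·2.4 − 2450·0.7 − 1700 − 2550·1 = 0 → R_y = 5965/2.4 = 2485.42 ≈ 2485 N.
ΣF_y = 0: L_y + 2485.42 − 2450 − 2550 = 0 → L_y = 2515 N.
ΣF_x = 0: no horizontal applied forces, so L_x = 0.

L_x = 0, L_y = 2515 N, R_y = 2485 N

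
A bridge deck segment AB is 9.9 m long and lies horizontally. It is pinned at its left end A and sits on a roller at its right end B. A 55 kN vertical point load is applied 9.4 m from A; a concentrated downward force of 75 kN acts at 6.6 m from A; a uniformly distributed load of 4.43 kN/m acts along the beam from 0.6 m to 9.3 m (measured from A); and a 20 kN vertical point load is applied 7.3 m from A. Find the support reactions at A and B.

A_x = 0, A_y = 52.30 kN, B_y = 136.2 kN

Resultant of the distributed load: 4.43 × 8.7 = 38.541 kN at 4.95 m from A.
Moments about A: B_y·9.9 − 55·9.4 − 75·6.6 − (4.43·8.7)·4.95 − 20·7.3 = 0 → B_y = 1348.77795/9.9 = 136.24 ≈ 136.2 kN.
ΣF_y = 0: A_y + 136.24 − 55 − 75 − 4.43·8.7 − 20 = 0 → A_y = 52.30 kN.
ΣF_x = 0: no horizontal applied forces, so A_x = 0.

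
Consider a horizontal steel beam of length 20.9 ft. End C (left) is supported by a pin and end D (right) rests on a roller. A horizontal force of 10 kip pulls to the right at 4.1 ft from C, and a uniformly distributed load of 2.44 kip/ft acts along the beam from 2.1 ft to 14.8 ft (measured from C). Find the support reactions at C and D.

Resultant of the distributed load: 2.44 × 12.7 = 30.988 kip at 8.45 ft from C.
ΣM about C: D_y·20.9 − (2.44·12.7)·8.45 = 0 → D_y = 261.8486/20.9 = 12.5286 ≈ 12.53 kip.
ΣF_y = 0: C_y + 12.5286 − 2.44·12.7 = 0 → C_y = 18.46 kip.
ΣF_x = 0: C_x + 10 = 0 → C_x = -10.00 kip.

C_x = -10.00 kip, C_y = 18.46 kip, D_y = 12.53 kip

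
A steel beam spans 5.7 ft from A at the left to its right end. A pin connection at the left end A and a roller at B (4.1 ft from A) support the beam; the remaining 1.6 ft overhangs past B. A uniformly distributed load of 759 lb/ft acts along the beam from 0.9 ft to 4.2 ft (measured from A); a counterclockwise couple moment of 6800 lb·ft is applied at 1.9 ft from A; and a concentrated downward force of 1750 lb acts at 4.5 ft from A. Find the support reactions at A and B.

A_x = 0, A_y = 2435 lb, B_y = 1820 lb

Resultant of the distributed load: 759 × 3.3 = 2504.7 lb at 2.55 ft from A.
Moments about A: B_y·4.1 − (759·3.3)·2.55 + 6800 − 1750·4.5 = 0 → B_y = 7461.985/4.1 = 1820 lb.
ΣF_y = 0: A_y + 1820 − 759·3.3 − 1750 = 0 → A_y = 2435 lb.
ΣF_x = 0: no horizontal applied forces, so A_x = 0.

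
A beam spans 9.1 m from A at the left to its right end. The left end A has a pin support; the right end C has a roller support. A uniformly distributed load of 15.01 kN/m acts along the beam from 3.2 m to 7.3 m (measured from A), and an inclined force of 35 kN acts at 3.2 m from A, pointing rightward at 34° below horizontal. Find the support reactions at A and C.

Resultant of the distributed load: 15.01 × 4.1 = 61.541 kN at 5.25 m from A.
Moments about A: C_y·9.1 − (15.01·4.1)·5.25 − 35·sin34°·3.2 = 0 → C_y = 385.72/9.1 = 42.3868 ≈ 42.39 kN.
ΣF_y = 0: A_y + 42.3868 − 15.01·4.1 − 35·sin34° = 0 → A_y = 38.73 kN.
ΣF_x = 0: A_x + 35·cos34° = 0 → A_x = -29.02 kN.

A_x = -29.02 kN, A_y = 38.73 kN, C_y = 42.39 kN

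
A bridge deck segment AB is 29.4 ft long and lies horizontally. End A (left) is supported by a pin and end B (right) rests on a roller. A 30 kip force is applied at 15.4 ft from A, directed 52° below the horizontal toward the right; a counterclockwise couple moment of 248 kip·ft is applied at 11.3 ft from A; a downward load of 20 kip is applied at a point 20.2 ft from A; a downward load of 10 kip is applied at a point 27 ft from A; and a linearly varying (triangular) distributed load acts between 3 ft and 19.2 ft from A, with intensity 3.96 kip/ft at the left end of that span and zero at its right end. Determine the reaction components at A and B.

Resultant of the triangular load: ½ × 3.96 × 16.2 = 32.076 kip, acting at 8.4 ft from A (one-third of the span from the peak).
ΣM about A: B_y·29.4 − 30·sin52°·15.4 + 248 − 20·20.2 − 10·27 − (½·3.96·16.2)·8.4 = 0 → B_y = 1059.5/29.4 = 36.0374 ≈ 36.04 kip.
ΣF_y = 0: A_y + 36.0374 − 30·sin52° − 20 − 10 − ½·3.96·16.2 = 0 → A_y = 49.68 kip.
ΣF_x = 0: A_x + 30·cos52° = 0 → A_x = -18.47 kip.

A_x = -18.47 kip, A_y = 49.68 kip, B_y = 36.04 kip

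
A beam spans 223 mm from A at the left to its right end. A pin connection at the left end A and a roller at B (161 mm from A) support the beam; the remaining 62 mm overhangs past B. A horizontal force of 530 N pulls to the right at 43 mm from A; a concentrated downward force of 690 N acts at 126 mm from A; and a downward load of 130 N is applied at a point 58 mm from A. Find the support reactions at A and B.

Moments about A: B_y·161 − 690·126 − 130·58 = 0 → B_y = 94480/161 = 586.832 ≈ 586.8 N.
ΣF_y = 0: A_y + 586.832 − 690 − 130 = 0 → A_y = 233.2 N.
ΣF_x = 0: A_x + 530 = 0 → A_x = -530.0 N.

A_x = -530.0 N, A_y = 233.2 N, B_y = 586.8 N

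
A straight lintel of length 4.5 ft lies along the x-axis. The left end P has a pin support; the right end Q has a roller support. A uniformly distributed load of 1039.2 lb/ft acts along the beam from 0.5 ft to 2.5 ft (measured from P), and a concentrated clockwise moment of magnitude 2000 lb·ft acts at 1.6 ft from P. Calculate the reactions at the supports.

P_x = 0, P_y = 941.2 lb, Q_y = 1137 lb

Resultant of the distributed load: 1039.2 × 2 = 2078.4 lb at 1.5 ft from P.
ΣM about P: Q_y·4.5 − (1039.2·2)·1.5 − 2000 = 0 → Q_y = 5117.6/4.5 = 1137.24 ≈ 1137 lb.
ΣF_y = 0: P_y + 1137.24 − 1039.2·2 = 0 → P_y = 941.2 lb.
ΣF_x = 0: no horizontal applied forces, so P_x = 0.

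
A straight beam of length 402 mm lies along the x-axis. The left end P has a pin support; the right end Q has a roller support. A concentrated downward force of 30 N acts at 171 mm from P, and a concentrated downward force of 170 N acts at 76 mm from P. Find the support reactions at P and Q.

Taking moments about P: Q_y·402 − 30·171 − 170·76 = 0 → Q_y = 18050/402 = 44.9005 ≈ 44.90 N.
ΣF_y = 0: P_y + 44.9005 − 30 − 170 = 0 → P_y = 155.1 N.
ΣF_x = 0: no horizontal applied forces, so P_x = 0.

P_x = 0, P_y = 155.1 N, Q_y = 44.90 N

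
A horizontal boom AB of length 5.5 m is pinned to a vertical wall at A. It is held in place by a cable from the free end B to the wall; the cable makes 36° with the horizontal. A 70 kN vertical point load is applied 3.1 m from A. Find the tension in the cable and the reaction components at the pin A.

ΣM about A: T·sin36°·5.5 − 70·3.1 = 0 → T = 217/(5.5·0.587785) = 67.1241 ≈ 67.12 kN.
ΣF_x = 0: A_x − T·cos36° = 0 → A_x = 67.1241 × 0.809017 = 54.30 kN.
ΣF_y = 0: A_y + T·sin36° − 70 = 0 → A_y = 70 − 67.1241 × 0.587785 = 30.55 kN.

T = 67.12 kN, A_x = 54.30 kN, A_y = 30.55 kN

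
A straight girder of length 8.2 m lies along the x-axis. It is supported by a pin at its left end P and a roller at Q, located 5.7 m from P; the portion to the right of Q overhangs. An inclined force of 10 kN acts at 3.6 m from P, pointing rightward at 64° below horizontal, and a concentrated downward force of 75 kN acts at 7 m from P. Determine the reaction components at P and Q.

P_x = -4.384 kN, P_y = -13.79 kN, Q_y = 97.78 kN

Moments about P: Q_y·5.7 − 10·sin64°·3.6 − 75·7 = 0 → Q_y = 557.357/5.7 = 97.7819 ≈ 97.78 kN.
ΣF_y = 0: P_y + 97.7819 − 10·sin64° − 75 = 0 → P_y = -13.79 kN.
ΣF_x = 0: P_x + 10·cos64° = 0 → P_x = -4.384 kN.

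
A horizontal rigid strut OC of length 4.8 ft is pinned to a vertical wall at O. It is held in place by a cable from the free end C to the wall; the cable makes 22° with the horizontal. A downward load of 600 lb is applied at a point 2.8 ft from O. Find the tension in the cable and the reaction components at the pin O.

T = 934.3 lb, O_x = 866.3 lb, O_y = 250.0 lb

ΣM about O: T·sin22°·4.8 − 600·2.8 = 0 → T = 1680/(4.8·0.374607) = 934.312 ≈ 934.3 lb.
ΣF_x = 0: O_x − T·cos22° = 0 → O_x = 934.312 × 0.927184 = 866.3 lb.
ΣF_y = 0: O_y + T·sin22° − 600 = 0 → O_y = 600 − 934.312 × 0.374607 = 250.0 lb.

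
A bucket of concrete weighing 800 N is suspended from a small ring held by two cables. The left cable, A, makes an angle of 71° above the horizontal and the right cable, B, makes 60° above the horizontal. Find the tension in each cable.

ΣF_x = 0: −T_A·cos71° + T_B·cos60° = 0 → T_B = 0.651136·T_A.
ΣF_y = 0: T_A·sin71° + T_B·sin60° = 800.
Substitute: T_A·(0.945519 + 0.651136·0.866025) = 800 → T_A = 530.005 ≈ 530.0 N.
Then T_B = 0.651136 × 530.005 = 345.1 N.

T_A = 530.0 N, T_B = 345.1 N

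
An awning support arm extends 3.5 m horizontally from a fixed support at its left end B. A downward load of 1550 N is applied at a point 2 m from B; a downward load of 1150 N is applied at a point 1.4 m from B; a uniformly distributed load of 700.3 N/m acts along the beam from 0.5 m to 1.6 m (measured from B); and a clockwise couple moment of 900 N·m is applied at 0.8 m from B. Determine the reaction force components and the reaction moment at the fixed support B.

Resultant of the distributed load: 700.3 × 1.1 = 770.33 N at 1.05 m from B.
ΣF_x = 0: B_x = 0.
ΣF_y = 0: B_y − 1550 − 1150 − 700.3·1.1 = 0 → B_y = 3470 N.
ΣM about B: M_B − 1550·2 − 1150·1.4 − (700.3·1.1)·1.05 − 900 = 0 → M_B = 6419 N·m.

B_x = 0, B_y = 3470 N, M_B = 6419 N·m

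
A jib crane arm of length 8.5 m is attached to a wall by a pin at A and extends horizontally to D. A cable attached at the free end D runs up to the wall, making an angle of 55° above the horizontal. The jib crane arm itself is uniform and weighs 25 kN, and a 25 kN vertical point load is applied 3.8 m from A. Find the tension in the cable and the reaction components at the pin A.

T = 28.90 kN, A_x = 16.58 kN, A_y = 26.32 kN

ΣM about A: T·sin55°·8.5 − 25·4.25 − 25·3.8 = 0 → T = 201.25/(8.5·0.819152) = 28.9036 ≈ 28.90 kN.
ΣF_x = 0: A_x − T·cos55° = 0 → A_x = 28.9036 × 0.573576 = 16.58 kN.
ΣF_y = 0: A_y + T·sin55° − 25 − 25 = 0 → A_y = 50 − 28.9036 × 0.819152 = 26.32 kN.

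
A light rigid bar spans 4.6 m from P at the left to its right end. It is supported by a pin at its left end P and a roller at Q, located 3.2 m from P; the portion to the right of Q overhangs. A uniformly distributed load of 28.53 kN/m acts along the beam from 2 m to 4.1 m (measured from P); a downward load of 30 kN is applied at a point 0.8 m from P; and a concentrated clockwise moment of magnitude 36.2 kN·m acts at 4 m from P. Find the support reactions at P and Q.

Resultant of the distributed load: 28.53 × 2.1 = 59.913 kN at 3.05 m from P.
Moments about P: Q_y·3.2 − (28.53·2.1)·3.05 − 30·0.8 − 36.2 = 0 → Q_y = 242.93465/3.2 = 75.9171 ≈ 75.92 kN.
ΣF_y = 0: P_y + 75.9171 − 28.53·2.1 − 30 = 0 → P_y = 14.00 kN.
ΣF_x = 0: no horizontal applied forces, so P_x = 0.

P_x = 0, P_y = 14.00 kN, Q_y = 75.92 kN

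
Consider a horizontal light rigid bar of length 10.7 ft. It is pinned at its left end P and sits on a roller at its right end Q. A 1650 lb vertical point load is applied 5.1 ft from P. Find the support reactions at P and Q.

P_x = 0, P_y = 863.6 lb, Q_y = 786.4 lb

Moments about P: Q_y·10.7 − 1650·5.1 = 0 → Q_y = 8415/10.7 = 786.449 ≈ 786.4 lb.
ΣF_y = 0: P_y + 786.449 − 1650 = 0 → P_y = 863.6 lb.
ΣF_x = 0: no horizontal applied forces, so P_x = 0.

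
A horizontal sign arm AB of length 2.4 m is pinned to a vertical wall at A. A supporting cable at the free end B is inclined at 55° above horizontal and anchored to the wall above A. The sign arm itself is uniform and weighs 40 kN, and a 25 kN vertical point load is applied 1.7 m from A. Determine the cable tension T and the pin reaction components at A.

ΣM about A: T·sin55°·2.4 − 40·1.2 − 25·1.7 = 0 → T = 90.5/(2.4·0.819152) = 46.0334 ≈ 46.03 kN.
ΣF_x = 0: A_x − T·cos55° = 0 → A_x = 46.0334 × 0.573576 = 26.40 kN.
ΣF_y = 0: A_y + T·sin55° − 40 − 25 = 0 → A_y = 65 − 46.0334 × 0.819152 = 27.29 kN.

T = 46.03 kN, A_x = 26.40 kN, A_y = 27.29 kN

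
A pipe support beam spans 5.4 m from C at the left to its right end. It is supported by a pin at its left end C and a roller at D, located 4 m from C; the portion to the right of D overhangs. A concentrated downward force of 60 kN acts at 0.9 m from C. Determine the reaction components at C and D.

C_x = 0, C_y = 46.50 kN, D_y = 13.50 kN

Moments about C: D_y·4 − 60·0.9 = 0 → D_y = 54/4 = 13.50 kN.
ΣF_y = 0: C_y + 13.5 − 60 = 0 → C_y = 46.50 kN.
ΣF_x = 0: no horizontal applied forces, so C_x = 0.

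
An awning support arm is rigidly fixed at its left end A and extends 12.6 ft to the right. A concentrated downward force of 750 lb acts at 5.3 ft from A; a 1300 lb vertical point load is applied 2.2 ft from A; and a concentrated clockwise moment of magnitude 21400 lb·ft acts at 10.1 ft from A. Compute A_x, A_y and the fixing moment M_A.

A_x = 0, A_y = 2050 lb, M_A = 28240 lb·ft

ΣF_x = 0: A_x = 0.
ΣF_y = 0: A_y − 750 − 1300 = 0 → A_y = 2050 lb.
ΣM about A: M_A − 750·5.3 − 1300·2.2 − 21400 = 0 → M_A = 28240 lb·ft.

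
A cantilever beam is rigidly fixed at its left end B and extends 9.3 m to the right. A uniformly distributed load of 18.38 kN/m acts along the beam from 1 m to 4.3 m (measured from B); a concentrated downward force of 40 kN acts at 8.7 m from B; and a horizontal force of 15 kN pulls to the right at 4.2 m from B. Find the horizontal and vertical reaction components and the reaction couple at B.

Resultant of the distributed load: 18.38 × 3.3 = 60.654 kN at 2.65 m from B.
ΣF_x = 0: B_x + 15 = 0 → B_x = -15.00 kN.
ΣF_y = 0: B_y − 18.38·3.3 − 40 = 0 → B_y = 100.7 kN.
ΣM about B: M_B − (18.38·3.3)·2.65 − 40·8.7 = 0 → M_B = 508.7 kN·m.

B_x = -15.00 kN, B_y = 100.7 kN, M_B = 508.7 kN·m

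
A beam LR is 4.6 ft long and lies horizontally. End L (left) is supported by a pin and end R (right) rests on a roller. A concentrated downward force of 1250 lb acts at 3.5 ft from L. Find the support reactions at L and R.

Moments about L: R_y·4.6 − 1250·3.5 = 0 → R_y = 4375/4.6 = 951.087 ≈ 951.1 lb.
ΣF_y = 0: L_y + 951.087 − 1250 = 0 → L_y = 298.9 lb.
ΣF_x = 0: no horizontal applied forces, so L_x = 0.

L_x = 0, L_y = 298.9 lb, R_y = 951.1 lb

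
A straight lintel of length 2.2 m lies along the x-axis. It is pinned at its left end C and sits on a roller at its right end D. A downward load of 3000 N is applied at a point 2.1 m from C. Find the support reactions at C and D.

C_x = 0, C_y = 136.4 N, D_y = 2864 N

ΣM about C: D_y·2.2 − 3000·2.1 = 0 → D_y = 6300/2.2 = 2863.64 ≈ 2864 N.
ΣF_y = 0: C_y + 2863.64 − 3000 = 0 → C_y = 136.4 N.
ΣF_x = 0: no horizontal applied forces, so C_x = 0.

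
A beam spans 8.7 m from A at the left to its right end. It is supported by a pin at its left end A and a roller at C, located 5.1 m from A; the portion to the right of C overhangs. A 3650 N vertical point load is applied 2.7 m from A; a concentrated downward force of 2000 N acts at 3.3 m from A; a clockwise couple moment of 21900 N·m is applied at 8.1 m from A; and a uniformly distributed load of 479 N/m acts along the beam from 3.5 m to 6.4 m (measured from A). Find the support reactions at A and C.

A_x = 0, A_y = -1830 N, C_y = 8869 N

Resultant of the distributed load: 479 × 2.9 = 1389.1 N at 4.95 m from A.
Taking moments about A: C_y·5.1 − 3650·2.7 − 2000·3.3 − 21900 − (479·2.9)·4.95 = 0 → C_y = 45231.045/5.1 = 8868.83 ≈ 8869 N.
ΣF_y = 0: A_y + 8868.83 − 3650 − 2000 − 479·2.9 = 0 → A_y = -1830 N.
ΣF_x = 0: no horizontal applied forces, so A_x = 0.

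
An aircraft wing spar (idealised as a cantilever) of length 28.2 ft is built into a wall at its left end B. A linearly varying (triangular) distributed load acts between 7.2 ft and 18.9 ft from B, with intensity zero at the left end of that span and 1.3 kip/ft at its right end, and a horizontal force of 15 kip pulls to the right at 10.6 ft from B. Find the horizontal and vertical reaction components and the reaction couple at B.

B_x = -15.00 kip, B_y = 7.605 kip, M_B = 114.1 kip·ft

Resultant of the triangular load: ½ × 1.3 × 11.7 = 7.605 kip, acting at 15 ft from B (one-third of the span from the peak).
ΣF_x = 0: B_x + 15 = 0 → B_x = -15.00 kip.
ΣF_y = 0: B_y − ½·1.3·11.7 = 0 → B_y = 7.605 kip.
ΣM about B: M_B − (½·1.3·11.7)·15 = 0 → M_B = 114.1 kip·ft.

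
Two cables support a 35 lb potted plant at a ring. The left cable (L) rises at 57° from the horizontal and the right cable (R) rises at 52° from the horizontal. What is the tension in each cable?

ΣF_x = 0: −T_L·cos57° + T_R·cos52° = 0 → T_R = 0.88464·T_L.
ΣF_y = 0: T_L·sin57° + T_R·sin52° = 35.
Substitute: T_L·(0.838671 + 0.88464·0.788011) = 35 → T_L = 22.7898 ≈ 22.79 lb.
Then T_R = 0.88464 × 22.7898 = 20.16 lb.

T_L = 22.79 lb, T_R = 20.16 lb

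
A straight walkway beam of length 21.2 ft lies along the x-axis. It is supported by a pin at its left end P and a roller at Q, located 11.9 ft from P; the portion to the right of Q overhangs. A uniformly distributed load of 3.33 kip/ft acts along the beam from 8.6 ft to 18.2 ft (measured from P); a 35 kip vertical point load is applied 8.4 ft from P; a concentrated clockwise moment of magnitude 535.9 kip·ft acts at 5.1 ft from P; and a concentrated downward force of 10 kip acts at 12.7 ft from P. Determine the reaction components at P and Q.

Resultant of the distributed load: 3.33 × 9.6 = 31.968 kip at 13.4 ft from P.
Taking moments about P: Q_y·11.9 − (3.33·9.6)·13.4 − 35·8.4 − 535.9 − 10·12.7 = 0 → Q_y = 1385.2712/11.9 = 116.409 ≈ 116.4 kip.
ΣF_y = 0: P_y + 116.409 − 3.33·9.6 − 35 − 10 = 0 → P_y = -39.44 kip.
ΣF_x = 0: no horizontal applied forces, so P_x = 0.

P_x = 0, P_y = -39.44 kip, Q_y = 116.4 kip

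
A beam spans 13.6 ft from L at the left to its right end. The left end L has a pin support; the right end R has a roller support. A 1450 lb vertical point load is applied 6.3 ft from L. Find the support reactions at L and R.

L_x = 0, L_y = 778.3 lb, R_y = 671.7 lb

Moments about L: R_y·13.6 − 1450·6.3 = 0 → R_y = 9135/13.6 = 671.691 ≈ 671.7 lb.
ΣF_y = 0: L_y + 671.691 − 1450 = 0 → L_y = 778.3 lb.
ΣF_x = 0: no horizontal applied forces, so L_x = 0.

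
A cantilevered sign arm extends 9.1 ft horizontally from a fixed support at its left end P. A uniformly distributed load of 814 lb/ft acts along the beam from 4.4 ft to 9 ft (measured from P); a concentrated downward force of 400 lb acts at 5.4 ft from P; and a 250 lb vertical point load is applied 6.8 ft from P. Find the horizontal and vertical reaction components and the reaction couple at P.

P_x = 0, P_y = 4394 lb, M_P = 28950 lb·ft

Resultant of the distributed load: 814 × 4.6 = 3744.4 lb at 6.7 ft from P.
ΣF_x = 0: P_x = 0.
ΣF_y = 0: P_y − 814·4.6 − 400 − 250 = 0 → P_y = 4394 lb.
ΣM about P: M_P − (814·4.6)·6.7 − 400·5.4 − 250·6.8 = 0 → M_P = 28950 lb·ft.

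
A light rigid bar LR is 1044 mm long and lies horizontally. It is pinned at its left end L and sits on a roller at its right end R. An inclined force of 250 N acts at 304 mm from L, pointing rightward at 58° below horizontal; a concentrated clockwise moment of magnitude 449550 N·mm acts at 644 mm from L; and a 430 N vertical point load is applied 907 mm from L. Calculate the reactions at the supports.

Moments about L: R_y·1044 − 250·sin58°·304 − 449550 − 430·907 = 0 → R_y = 904012/1044 = 865.912 ≈ 865.9 N.
ΣF_y = 0: L_y + 865.912 − 250·sin58° − 430 = 0 → L_y = -223.9 N.
ΣF_x = 0: L_x + 250·cos58° = 0 → L_x = -132.5 N.

L_x = -132.5 N, L_y = -223.9 N, R_y = 865.9 N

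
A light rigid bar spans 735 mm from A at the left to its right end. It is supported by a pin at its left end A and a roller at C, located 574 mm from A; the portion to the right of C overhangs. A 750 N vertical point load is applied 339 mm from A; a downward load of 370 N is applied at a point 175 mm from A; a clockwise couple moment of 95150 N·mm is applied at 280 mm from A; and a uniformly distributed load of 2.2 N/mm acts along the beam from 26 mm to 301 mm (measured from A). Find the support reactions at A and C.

A_x = 0, A_y = 831.2 N, C_y = 893.8 N

Resultant of the distributed load: 2.2 × 275 = 605 N at 163.5 mm from A.
Moments about A: C_y·574 − 750·339 − 370·175 − 95150 − (2.2·275)·163.5 = 0 → C_y = 513067.5/574 = 893.846 ≈ 893.8 N.
ΣF_y = 0: A_y + 893.846 − 750 − 370 − 2.2·275 = 0 → A_y = 831.2 N.
ΣF_x = 0: no horizontal applied forces, so A_x = 0.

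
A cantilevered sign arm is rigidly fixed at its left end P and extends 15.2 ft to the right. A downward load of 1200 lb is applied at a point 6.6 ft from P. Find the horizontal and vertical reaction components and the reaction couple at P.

P_x = 0, P_y = 1200 lb, M_P = 7920 lb·ft

ΣF_x = 0: P_x = 0.
ΣF_y = 0: P_y − 1200 = 0 → P_y = 1200 lb.
ΣM about P: M_P − 1200·6.6 = 0 → M_P = 7920 lb·ft.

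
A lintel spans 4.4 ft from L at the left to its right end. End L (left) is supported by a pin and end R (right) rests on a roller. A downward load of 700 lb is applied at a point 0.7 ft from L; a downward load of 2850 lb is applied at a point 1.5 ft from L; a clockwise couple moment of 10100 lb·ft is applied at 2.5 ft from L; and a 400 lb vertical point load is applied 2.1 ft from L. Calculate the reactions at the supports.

L_x = 0, L_y = 380.7 lb, R_y = 3569 lb

Moments about L: R_y·4.4 − 700·0.7 − 2850·1.5 − 10100 − 400·2.1 = 0 → R_y = 15705/4.4 = 3569.32 ≈ 3569 lb.
ΣF_y = 0: L_y + 3569.32 − 700 − 2850 − 400 = 0 → L_y = 380.7 lb.
ΣF_x = 0: no horizontal applied forces, so L_x = 0.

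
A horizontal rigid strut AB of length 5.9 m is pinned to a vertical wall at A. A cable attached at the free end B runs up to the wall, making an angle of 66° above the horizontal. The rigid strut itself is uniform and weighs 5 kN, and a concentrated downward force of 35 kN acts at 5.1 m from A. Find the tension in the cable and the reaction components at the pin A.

ΣM about A: T·sin66°·5.9 − 5·2.95 − 35·5.1 = 0 → T = 193.25/(5.9·0.913545) = 35.854 ≈ 35.85 kN.
ΣF_x = 0: A_x − T·cos66° = 0 → A_x = 35.854 × 0.406737 = 14.58 kN.
ΣF_y = 0: A_y + T·sin66° − 5 − 35 = 0 → A_y = 40 − 35.854 × 0.913545 = 7.246 kN.

T = 35.85 kN, A_x = 14.58 kN, A_y = 7.246 kN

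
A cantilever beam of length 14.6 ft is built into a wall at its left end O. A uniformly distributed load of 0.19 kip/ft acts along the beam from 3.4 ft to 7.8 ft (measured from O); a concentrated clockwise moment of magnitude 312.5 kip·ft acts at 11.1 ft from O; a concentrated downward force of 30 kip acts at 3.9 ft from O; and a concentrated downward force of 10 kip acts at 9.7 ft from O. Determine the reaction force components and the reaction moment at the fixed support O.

O_x = 0, O_y = 40.84 kip, M_O = 531.2 kip·ft

Resultant of the distributed load: 0.19 × 4.4 = 0.836 kip at 5.6 ft from O.
ΣF_x = 0: O_x = 0.
ΣF_y = 0: O_y − 0.19·4.4 − 30 − 10 = 0 → O_y = 40.84 kip.
ΣM about O: M_O − (0.19·4.4)·5.6 − 312.5 − 30·3.9 − 10·9.7 = 0 → M_O = 531.2 kip·ft.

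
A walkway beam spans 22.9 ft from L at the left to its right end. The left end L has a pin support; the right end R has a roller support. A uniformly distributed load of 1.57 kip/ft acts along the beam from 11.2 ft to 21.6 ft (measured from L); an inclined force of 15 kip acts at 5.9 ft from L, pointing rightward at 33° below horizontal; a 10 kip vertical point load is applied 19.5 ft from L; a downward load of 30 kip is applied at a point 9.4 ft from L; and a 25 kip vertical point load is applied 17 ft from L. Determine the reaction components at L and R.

L_x = -12.58 kip, L_y = 36.31 kip, R_y = 53.19 kip

Resultant of the distributed load: 1.57 × 10.4 = 16.328 kip at 16.4 ft from L.
Moments about L: R_y·22.9 − (1.57·10.4)·16.4 − 15·sin33°·5.9 − 10·19.5 − 30·9.4 − 25·17 = 0 → R_y = 1217.98/22.9 = 53.1869 ≈ 53.19 kip.
ΣF_y = 0: L_y + 53.1869 − 1.57·10.4 − 15·sin33° − 10 − 30 − 25 = 0 → L_y = 36.31 kip.
ΣF_x = 0: L_x + 15·cos33° = 0 → L_x = -12.58 kip.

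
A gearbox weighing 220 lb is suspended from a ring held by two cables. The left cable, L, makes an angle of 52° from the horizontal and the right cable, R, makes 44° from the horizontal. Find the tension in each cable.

ΣF_x = 0: −T_L·cos52° + T_R·cos44° = 0 → T_R = 0.85587·T_L.
ΣF_y = 0: T_L·sin52° + T_R·sin44° = 220.
Substitute: T_L·(0.788011 + 0.85587·0.694658) = 220 → T_L = 159.126 ≈ 159.1 lb.
Then T_R = 0.85587 × 159.126 = 136.2 lb.

T_L = 159.1 lb, T_R = 136.2 lb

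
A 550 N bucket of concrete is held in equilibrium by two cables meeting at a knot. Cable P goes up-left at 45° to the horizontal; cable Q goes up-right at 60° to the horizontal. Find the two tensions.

T_P = 284.7 N, T_Q = 402.6 N

ΣF_x = 0: −T_P·cos45° + T_Q·cos60° = 0 → T_Q = 1.41421·T_P.
ΣF_y = 0: T_P·sin45° + T_Q·sin60° = 550.
Substitute: T_P·(0.707107 + 1.41421·0.866025) = 550 → T_P = 284.701 ≈ 284.7 N.
Then T_Q = 1.41421 × 284.701 = 402.6 N.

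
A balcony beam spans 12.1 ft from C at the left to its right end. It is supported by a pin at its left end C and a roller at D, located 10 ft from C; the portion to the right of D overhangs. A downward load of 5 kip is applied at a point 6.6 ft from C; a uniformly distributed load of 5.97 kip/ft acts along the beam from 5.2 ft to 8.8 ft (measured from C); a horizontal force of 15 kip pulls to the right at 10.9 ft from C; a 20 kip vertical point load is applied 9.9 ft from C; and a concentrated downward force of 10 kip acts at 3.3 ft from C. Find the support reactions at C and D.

C_x = -15.00 kip, C_y = 15.05 kip, D_y = 41.44 kip

Resultant of the distributed load: 5.97 × 3.6 = 21.492 kip at 7 ft from C.
Moments about C: D_y·10 − 5·6.6 − (5.97·3.6)·7 − 20·9.9 − 10·3.3 = 0 → D_y = 414.444/10 = 41.4444 ≈ 41.44 kip.
ΣF_y = 0: C_y + 41.4444 − 5 − 5.97·3.6 − 20 − 10 = 0 → C_y = 15.05 kip.
ΣF_x = 0: C_x + 15 = 0 → C_x = -15.00 kip.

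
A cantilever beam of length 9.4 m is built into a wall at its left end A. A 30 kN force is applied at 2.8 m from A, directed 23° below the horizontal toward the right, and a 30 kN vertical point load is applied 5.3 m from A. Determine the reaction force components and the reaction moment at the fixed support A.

ΣF_x = 0: A_x + 30·cos23° = 0 → A_x = -27.62 kN.
ΣF_y = 0: A_y − 30·sin23° − 30 = 0 → A_y = 41.72 kN.
ΣM about A: M_A − 30·sin23°·2.8 − 30·5.3 = 0 → M_A = 191.8 kN·m.

A_x = -27.62 kN, A_y = 41.72 kN, M_A = 191.8 kN·m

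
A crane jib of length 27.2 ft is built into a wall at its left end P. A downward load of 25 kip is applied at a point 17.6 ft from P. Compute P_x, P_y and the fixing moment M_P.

ΣF_x = 0: P_x = 0.
ΣF_y = 0: P_y − 25 = 0 → P_y = 25.00 kip.
ΣM about P: M_P − 25·17.6 = 0 → M_P = 440.0 kip·ft.

P_x = 0, P_y = 25.00 kip, M_P = 440.0 kip·ft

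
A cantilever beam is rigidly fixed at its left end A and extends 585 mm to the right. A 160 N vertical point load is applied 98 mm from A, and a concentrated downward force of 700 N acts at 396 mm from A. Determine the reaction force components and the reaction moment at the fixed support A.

A_x = 0, A_y = 860.0 N, M_A = 292900 N·mm

ΣF_x = 0: A_x = 0.
ΣF_y = 0: A_y − 160 − 700 = 0 → A_y = 860.0 N.
ΣM about A: M_A − 160·98 − 700·396 = 0 → M_A = 292900 N·mm.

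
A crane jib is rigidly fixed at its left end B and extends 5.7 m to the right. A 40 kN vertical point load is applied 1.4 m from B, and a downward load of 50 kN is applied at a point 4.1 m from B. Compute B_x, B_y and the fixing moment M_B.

ΣF_x = 0: B_x = 0.
ΣF_y = 0: B_y − 40 − 50 = 0 → B_y = 90.00 kN.
ΣM about B: M_B − 40·1.4 − 50·4.1 = 0 → M_B = 261.0 kN·m.

B_x = 0, B_y = 90.00 kN, M_B = 261.0 kN·m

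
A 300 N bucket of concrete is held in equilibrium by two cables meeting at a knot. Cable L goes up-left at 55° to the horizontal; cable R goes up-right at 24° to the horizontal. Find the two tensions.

ΣF_x = 0: −T_L·cos55° + T_R·cos24° = 0 → T_R = 0.627858·T_L.
ΣF_y = 0: T_L·sin55° + T_R·sin24° = 300.
Substitute: T_L·(0.819152 + 0.627858·0.406737) = 300 → T_L = 279.193 ≈ 279.2 N.
Then T_R = 0.627858 × 279.193 = 175.3 N.

T_L = 279.2 N, T_R = 175.3 N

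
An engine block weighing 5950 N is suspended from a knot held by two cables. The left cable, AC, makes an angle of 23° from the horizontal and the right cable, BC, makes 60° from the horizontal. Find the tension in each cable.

ΣF_x = 0: −T_AC·cos23° + T_BC·cos60° = 0 → T_BC = 1.84101·T_AC.
ΣF_y = 0: T_AC·sin23° + T_BC·sin60° = 5950.
Substitute: T_AC·(0.390731 + 1.84101·0.866025) = 5950 → T_AC = 2997.34 ≈ 2997 N.
Then T_BC = 1.84101 × 2997.34 = 5518 N.

T_AC = 2997 N, T_BC = 5518 N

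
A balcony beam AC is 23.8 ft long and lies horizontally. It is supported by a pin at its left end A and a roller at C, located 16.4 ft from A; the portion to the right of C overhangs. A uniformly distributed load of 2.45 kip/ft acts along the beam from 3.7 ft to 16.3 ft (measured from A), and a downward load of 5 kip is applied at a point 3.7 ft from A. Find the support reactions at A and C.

Resultant of the distributed load: 2.45 × 12.6 = 30.87 kip at 10 ft from A.
Moments about A: C_y·16.4 − (2.45·12.6)·10 − 5·3.7 = 0 → C_y = 327.2/16.4 = 19.9512 ≈ 19.95 kip.
ΣF_y = 0: A_y + 19.9512 − 2.45·12.6 − 5 = 0 → A_y = 15.92 kip.
ΣF_x = 0: no horizontal applied forces, so A_x = 0.

A_x = 0, A_y = 15.92 kip, C_y = 19.95 kip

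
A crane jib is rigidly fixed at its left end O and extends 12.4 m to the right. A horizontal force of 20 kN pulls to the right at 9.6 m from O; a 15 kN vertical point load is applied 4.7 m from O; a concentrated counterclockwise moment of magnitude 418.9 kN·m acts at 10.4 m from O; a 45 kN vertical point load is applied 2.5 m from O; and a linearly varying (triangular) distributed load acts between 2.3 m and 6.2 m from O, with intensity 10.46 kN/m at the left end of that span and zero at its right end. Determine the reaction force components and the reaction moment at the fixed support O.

Resultant of the triangular load: ½ × 10.46 × 3.9 = 20.397 kN, acting at 3.6 m from O (one-third of the span from the peak).
ΣF_x = 0: O_x + 20 = 0 → O_x = -20.00 kN.
ΣF_y = 0: O_y − 15 − 45 − ½·10.46·3.9 = 0 → O_y = 80.40 kN.
ΣM about O: M_O − 15·4.7 + 418.9 − 45·2.5 − (½·10.46·3.9)·3.6 = 0 → M_O = -162.5 kN·m.

O_x = -20.00 kN, O_y = 80.40 kN, M_O = -162.5 kN·m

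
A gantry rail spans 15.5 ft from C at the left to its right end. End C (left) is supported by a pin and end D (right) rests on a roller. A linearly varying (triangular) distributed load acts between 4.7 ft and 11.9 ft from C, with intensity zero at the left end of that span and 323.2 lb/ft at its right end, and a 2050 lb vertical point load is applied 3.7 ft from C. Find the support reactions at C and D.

Resultant of the triangular load: ½ × 323.2 × 7.2 = 1163.52 lb, acting at 9.5 ft from C (one-third of the span from the peak).
Moments about C: D_y·15.5 − (½·323.2·7.2)·9.5 − 2050·3.7 = 0 → D_y = 18638.44/15.5 = 1202.48 ≈ 1202 lb.
ΣF_y = 0: C_y + 1202.48 − ½·323.2·7.2 − 2050 = 0 → C_y = 2011 lb.
ΣF_x = 0: no horizontal applied forces, so C_x = 0.

C_x = 0, C_y = 2011 lb, D_y = 1202 lb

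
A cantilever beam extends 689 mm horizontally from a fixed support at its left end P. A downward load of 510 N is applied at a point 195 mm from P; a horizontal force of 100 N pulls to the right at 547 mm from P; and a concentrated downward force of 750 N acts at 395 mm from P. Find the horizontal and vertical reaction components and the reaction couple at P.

P_x = -100.0 N, P_y = 1260 N, M_P = 395700 N·mm

ΣF_x = 0: P_x + 100 = 0 → P_x = -100.0 N.
ΣF_y = 0: P_y − 510 − 750 = 0 → P_y = 1260 N.
ΣM about P: M_P − 510·195 − 750·395 = 0 → M_P = 395700 N·mm.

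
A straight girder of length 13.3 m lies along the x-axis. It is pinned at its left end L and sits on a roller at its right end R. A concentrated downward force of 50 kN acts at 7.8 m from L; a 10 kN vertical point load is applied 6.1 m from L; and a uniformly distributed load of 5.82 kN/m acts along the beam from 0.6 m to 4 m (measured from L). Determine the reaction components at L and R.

L_x = 0, L_y = 42.46 kN, R_y = 37.33 kN

Resultant of the distributed load: 5.82 × 3.4 = 19.788 kN at 2.3 m from L.
Moments about L: R_y·13.3 − 50·7.8 − 10·6.1 − (5.82·3.4)·2.3 = 0 → R_y = 496.5124/13.3 = 37.3318 ≈ 37.33 kN.
ΣF_y = 0: L_y + 37.3318 − 50 − 10 − 5.82·3.4 = 0 → L_y = 42.46 kN.
ΣF_x = 0: no horizontal applied forces, so L_x = 0.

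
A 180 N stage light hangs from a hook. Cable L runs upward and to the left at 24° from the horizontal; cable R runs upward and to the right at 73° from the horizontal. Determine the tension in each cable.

ΣF_x = 0: −T_L·cos24° + T_R·cos73° = 0 → T_R = 3.1246·T_L.
ΣF_y = 0: T_L·sin24° + T_R·sin73° = 180.
Substitute: T_L·(0.406737 + 3.1246·0.956305) = 180 → T_L = 53.0222 ≈ 53.02 N.
Then T_R = 3.1246 × 53.0222 = 165.7 N.

T_L = 53.02 N, T_R = 165.7 N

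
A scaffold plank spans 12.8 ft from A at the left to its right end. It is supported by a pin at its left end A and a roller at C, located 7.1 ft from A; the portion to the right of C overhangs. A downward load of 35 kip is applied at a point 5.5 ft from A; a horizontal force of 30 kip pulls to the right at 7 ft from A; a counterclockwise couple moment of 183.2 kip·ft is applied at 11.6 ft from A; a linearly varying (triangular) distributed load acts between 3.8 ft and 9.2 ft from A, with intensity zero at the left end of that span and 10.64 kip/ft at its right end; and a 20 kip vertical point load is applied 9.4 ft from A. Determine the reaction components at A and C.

A_x = -30.00 kip, A_y = 26.00 kip, C_y = 57.73 kip

Resultant of the triangular load: ½ × 10.64 × 5.4 = 28.728 kip, acting at 7.4 ft from A (one-third of the span from the peak).
Taking moments about A: C_y·7.1 − 35·5.5 + 183.2 − (½·10.64·5.4)·7.4 − 20·9.4 = 0 → C_y = 409.8872/7.1 = 57.7306 ≈ 57.73 kip.
ΣF_y = 0: A_y + 57.7306 − 35 − ½·10.64·5.4 − 20 = 0 → A_y = 26.00 kip.
ΣF_x = 0: A_x + 30 = 0 → A_x = -30.00 kip.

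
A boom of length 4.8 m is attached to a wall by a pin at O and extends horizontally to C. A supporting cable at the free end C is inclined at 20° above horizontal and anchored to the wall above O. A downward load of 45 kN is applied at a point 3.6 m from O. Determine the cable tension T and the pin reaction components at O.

T = 98.68 kN, O_x = 92.73 kN, O_y = 11.25 kN

ΣM about O: T·sin20°·4.8 − 45·3.6 = 0 → T = 162/(4.8·0.34202) = 98.6784 ≈ 98.68 kN.
ΣF_x = 0: O_x − T·cos20° = 0 → O_x = 98.6784 × 0.939693 = 92.73 kN.
ΣF_y = 0: O_y + T·sin20° − 45 = 0 → O_y = 45 − 98.6784 × 0.34202 = 11.25 kN.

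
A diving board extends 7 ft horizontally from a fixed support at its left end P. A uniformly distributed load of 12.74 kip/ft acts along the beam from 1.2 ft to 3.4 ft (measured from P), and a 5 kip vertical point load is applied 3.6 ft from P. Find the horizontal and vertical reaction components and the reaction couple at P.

Resultant of the distributed load: 12.74 × 2.2 = 28.028 kip at 2.3 ft from P.
ΣF_x = 0: P_x = 0.
ΣF_y = 0: P_y − 12.74·2.2 − 5 = 0 → P_y = 33.03 kip.
ΣM about P: M_P − (12.74·2.2)·2.3 − 5·3.6 = 0 → M_P = 82.46 kip·ft.

P_x = 0, P_y = 33.03 kip, M_P = 82.46 kip·ft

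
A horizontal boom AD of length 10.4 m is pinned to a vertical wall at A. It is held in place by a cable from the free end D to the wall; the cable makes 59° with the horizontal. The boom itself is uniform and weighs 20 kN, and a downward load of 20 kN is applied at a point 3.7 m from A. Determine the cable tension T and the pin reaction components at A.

T = 19.97 kN, A_x = 10.28 kN, A_y = 22.88 kN

ΣM about A: T·sin59°·10.4 − 20·5.2 − 20·3.7 = 0 → T = 178/(10.4·0.857167) = 19.9674 ≈ 19.97 kN.
ΣF_x = 0: A_x − T·cos59° = 0 → A_x = 19.9674 × 0.515038 = 10.28 kN.
ΣF_y = 0: A_y + T·sin59° − 20 − 20 = 0 → A_y = 40 − 19.9674 × 0.857167 = 22.88 kN.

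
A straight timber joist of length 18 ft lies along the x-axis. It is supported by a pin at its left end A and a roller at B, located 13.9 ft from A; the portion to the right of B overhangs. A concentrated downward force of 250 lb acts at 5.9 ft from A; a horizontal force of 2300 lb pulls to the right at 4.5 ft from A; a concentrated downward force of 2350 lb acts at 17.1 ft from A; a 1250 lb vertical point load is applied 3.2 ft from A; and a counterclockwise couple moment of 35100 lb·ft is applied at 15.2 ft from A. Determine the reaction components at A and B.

A_x = -2300 lb, A_y = 3090 lb, B_y = 759.7 lb

Taking moments about A: B_y·13.9 − 250·5.9 − 2350·17.1 − 1250·3.2 + 35100 = 0 → B_y = 10560/13.9 = 759.712 ≈ 759.7 lb.
ΣF_y = 0: A_y + 759.712 − 250 − 2350 − 1250 = 0 → A_y = 3090 lb.
ΣF_x = 0: A_x + 2300 = 0 → A_x = -2300 lb.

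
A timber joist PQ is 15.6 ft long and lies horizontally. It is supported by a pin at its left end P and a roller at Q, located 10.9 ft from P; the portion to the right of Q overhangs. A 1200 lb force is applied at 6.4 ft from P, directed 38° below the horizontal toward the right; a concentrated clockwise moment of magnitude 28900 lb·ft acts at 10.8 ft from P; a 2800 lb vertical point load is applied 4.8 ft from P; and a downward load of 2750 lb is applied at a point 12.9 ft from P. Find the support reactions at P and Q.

Taking moments about P: Q_y·10.9 − 1200·sin38°·6.4 − 28900 − 2800·4.8 − 2750·12.9 = 0 → Q_y = 82543.3/10.9 = 7572.78 ≈ 7573 lb.
ΣF_y = 0: P_y + 7572.78 − 1200·sin38° − 2800 − 2750 = 0 → P_y = -1284 lb.
ΣF_x = 0: P_x + 1200·cos38° = 0 → P_x = -945.6 lb.

P_x = -945.6 lb, P_y = -1284 lb, Q_y = 7573 lb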